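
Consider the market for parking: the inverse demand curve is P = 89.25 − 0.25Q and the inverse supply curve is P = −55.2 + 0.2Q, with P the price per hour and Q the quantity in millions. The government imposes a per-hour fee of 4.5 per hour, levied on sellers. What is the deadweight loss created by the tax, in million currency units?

Deadweight loss = 22.5 million.

Rewrite in direct form: Qd = 357 − 4P and Qs = 5P + 276.
Without the tax, 357 − 4P = 5P + 276 gives 9P = 81, so P* = 9 and Q* = 321.
With the tax collected from sellers, supply shifts: Qs = 5(P − 4.5) + 276.
Solving gives Q = 311 with consumers paying 11.5 and sellers receiving 7 (the 4.5 wedge).
Quantity falls by |ΔQ| = |321 − 311| = 10.
DWL = ½ · t · |ΔQ| = ½ · 4.5 · 10 = 22.5.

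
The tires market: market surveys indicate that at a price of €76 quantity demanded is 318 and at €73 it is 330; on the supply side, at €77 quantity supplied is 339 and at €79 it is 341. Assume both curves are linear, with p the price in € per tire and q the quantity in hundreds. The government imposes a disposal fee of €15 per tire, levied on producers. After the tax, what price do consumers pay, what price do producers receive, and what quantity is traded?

Demand slope: (330 − 318)/(73 − 76) = -4, so qd = 622 − 4p.
Supply slope: (341 − 339)/(79 − 77) = 1, so qs = p + 262.
Without the tax, 622 − 4p = p + 262 gives 5p = 360, so p* = €72 and q* = 334.
With the tax collected from producers, supply shifts: qs = (p − 15) + 262.
Solving gives q = 322 with consumers paying €75 and producers receiving €60 (the €15 wedge).
The less price-elastic side of the market bears the larger share of a per-unit tax.

Consumers pay €75; producers receive €60; quantity = 322.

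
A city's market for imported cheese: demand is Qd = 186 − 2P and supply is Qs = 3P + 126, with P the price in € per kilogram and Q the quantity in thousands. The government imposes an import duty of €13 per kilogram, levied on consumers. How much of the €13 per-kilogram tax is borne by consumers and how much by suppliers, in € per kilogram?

Without the tax, 186 − 2P = 3P + 126 gives 5P = 60, so P* = €12 and Q* = 162.
With the tax collected from consumers, demand (in seller-price terms) shifts: Qd = 186 − 2(P + 13).
Solving gives Q = 146.4 with consumers paying €19.8 and suppliers receiving €6.8 (the €13 wedge).
Burden on consumers: €7.8; on suppliers: €5.2. (They sum to €13.)

Consumers bear €7.8 per kilogram; suppliers bear €5.2 per kilogram.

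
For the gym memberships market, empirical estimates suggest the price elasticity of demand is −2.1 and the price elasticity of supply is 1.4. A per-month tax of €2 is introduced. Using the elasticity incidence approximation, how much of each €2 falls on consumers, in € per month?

Incidence ratio: consumers' share ≈ εs / (εs + |εd|) = 1.4 / (1.4 + 2.1) = 0.4.
So consumers bear ≈ 0.4 × €2 = €0.8; producers bear €1.2.

Consumers bear ≈ €0.8 per month.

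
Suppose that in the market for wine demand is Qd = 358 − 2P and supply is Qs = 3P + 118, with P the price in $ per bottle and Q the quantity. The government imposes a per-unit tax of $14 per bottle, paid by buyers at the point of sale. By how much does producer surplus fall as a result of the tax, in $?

Producer surplus falls by $1420.16.

Before the tax: set 358 − 2P = 3P + 118 → P* = $48, Q* = 262.
With the tax collected from buyers, demand (in seller-price terms) shifts: Qd = 358 − 2(P + 14).
New equilibrium: buyers pay $56.4, producers receive $42.4, Q = 245.2. (Wedge: Pb − Ps = 14.)
ΔPS is the trapezoid between Q = 245.2 and Q = 262 of height $5.6: ½ · (262 + 245.2) · 5.6 = $1420.16.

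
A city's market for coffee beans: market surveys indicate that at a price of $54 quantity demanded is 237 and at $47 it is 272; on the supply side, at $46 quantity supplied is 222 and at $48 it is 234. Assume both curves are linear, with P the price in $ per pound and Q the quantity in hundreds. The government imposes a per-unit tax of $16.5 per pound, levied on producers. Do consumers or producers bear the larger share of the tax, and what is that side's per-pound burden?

Demand slope: (272 − 237)/(47 − 54) = -5, so Qd = 507 − 5P.
Supply slope: (234 − 222)/(48 − 46) = 6, so Qs = 6P − 54.
Without the tax, 507 − 5P = 6P − 54 gives 11P = 561, so P* = $51 and Q* = 252.
With the tax collected from producers, supply shifts: Qs = 6(P − 16.5) − 54.
Solving gives Q = 207 with consumers paying $60 and producers receiving $43.5 (the $16.5 wedge).
Per-pound burden: consumers $9, producers $7.5.
Consumers take the larger share because demand is less price-elastic here (demand slope 5 vs supply slope 6).
The less price-elastic side of the market bears the larger share of a per-unit tax.

Consumers bear the larger share: $9 per pound.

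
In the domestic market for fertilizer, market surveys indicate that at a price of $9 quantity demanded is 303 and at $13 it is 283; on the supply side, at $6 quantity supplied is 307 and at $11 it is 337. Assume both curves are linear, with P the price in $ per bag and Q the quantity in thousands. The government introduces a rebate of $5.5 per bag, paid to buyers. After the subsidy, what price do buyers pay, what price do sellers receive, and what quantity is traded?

Buyers pay $4; sellers receive $9.5; quantity = 328.

Demand slope: (283 − 303)/(13 − 9) = -5, so Qd = 348 − 5P.
Supply slope: (337 − 307)/(11 − 6) = 6, so Qs = 6P + 271.
Before the subsidy: set 348 − 5P = 6P + 271 → P* = $7, Q* = 313.
With a per-unit subsidy paid to buyers, each effectively pays P − 5.5, so demand becomes Qd = 348 − 5(P − 5.5).
New equilibrium: buyers pay $4, sellers receive $9.5, Q = 328. (Wedge: Pb − Ps = −5.5.)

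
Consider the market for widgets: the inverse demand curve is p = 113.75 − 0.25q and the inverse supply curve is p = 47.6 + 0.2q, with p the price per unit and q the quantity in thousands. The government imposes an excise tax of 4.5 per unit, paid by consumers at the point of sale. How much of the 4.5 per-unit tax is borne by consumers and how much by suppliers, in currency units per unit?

Rewrite in direct form: qd = 455 − 4p and qs = 5p − 238.
Without the tax, 455 − 4p = 5p − 238 gives 9p = 693, so p* = 77 and q* = 147.
With the tax collected from consumers, demand (in seller-price terms) shifts: qd = 455 − 4(p + 4.5).
New equilibrium: consumers pay 79.5, suppliers receive 75, q = 137. (Wedge: pb − ps = 4.5.)
Burden on consumers: 2.5; on suppliers: 2. (They sum to 4.5.)
The less price-elastic side of the market bears the larger share of a per-unit tax.

Consumers bear 2.5 per unit; suppliers bear 2 per unit.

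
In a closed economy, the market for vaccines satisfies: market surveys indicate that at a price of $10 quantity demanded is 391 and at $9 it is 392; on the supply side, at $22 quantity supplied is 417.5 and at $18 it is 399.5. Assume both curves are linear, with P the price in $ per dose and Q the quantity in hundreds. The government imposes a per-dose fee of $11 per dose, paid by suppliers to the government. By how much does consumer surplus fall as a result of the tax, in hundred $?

Consumer surplus falls by $3433.5 hundred.

Demand slope: (392 − 391)/(9 − 10) = -1, so Qd = 401 − P.
Supply slope: (399.5 − 417.5)/(18 − 22) = 4.5, so Qs = 4.5P + 318.5.
Without the tax, 401 − P = 4.5P + 318.5 gives 5.5P = 82.5, so P* = $15 and Q* = 386.
With the tax collected from suppliers, supply shifts: Qs = 4.5(P − 11) + 318.5.
Solving gives Q = 377 with buyers paying $24 and suppliers receiving $13 (the $11 wedge).
ΔCS is the trapezoid between Q = 377 and Q = 386 of height $9: ½ · (386 + 377) · 9 = $3433.5.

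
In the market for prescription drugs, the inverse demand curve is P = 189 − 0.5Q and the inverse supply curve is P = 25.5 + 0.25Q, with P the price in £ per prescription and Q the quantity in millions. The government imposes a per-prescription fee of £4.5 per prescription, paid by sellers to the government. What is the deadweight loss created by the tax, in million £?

Rewrite in direct form: Qd = 378 − 2P and Qs = 4P − 102.
Before the tax: set 378 − 2P = 4P − 102 → P* = £80, Q* = 218.
With the tax collected from sellers, supply shifts: Qs = 4(P − 4.5) − 102.
Solving gives Q = 212 with buyers paying £83 and sellers receiving £78.5 (the £4.5 wedge).
Quantity falls by |ΔQ| = |218 − 212| = 6.
DWL = ½ · t · |ΔQ| = ½ · 4.5 · 6 = £13.5.

Deadweight loss = £13.5 million.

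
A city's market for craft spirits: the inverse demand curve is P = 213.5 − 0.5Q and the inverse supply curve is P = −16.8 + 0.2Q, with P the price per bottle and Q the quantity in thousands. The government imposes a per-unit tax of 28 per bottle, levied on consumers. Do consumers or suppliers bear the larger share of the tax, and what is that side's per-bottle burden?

Inverting to Q(P) form: Qd = 427 − 2P; Qs = 5P + 84.
Without the tax, 427 − 2P = 5P + 84 gives 7P = 343, so P* = 49 and Q* = 329.
With the tax collected from consumers, demand (in seller-price terms) shifts: Qd = 427 − 2(P + 28).
Solving gives Q = 289 with consumers paying 69 and suppliers receiving 41 (the 28 wedge).
Per-bottle burden: consumers 20, suppliers 8.
Consumers take the larger share because demand is less price-elastic here (demand slope 2 vs supply slope 5).
The less price-elastic side of the market bears the larger share of a per-unit tax.

Consumers bear the larger share: 20 per bottle.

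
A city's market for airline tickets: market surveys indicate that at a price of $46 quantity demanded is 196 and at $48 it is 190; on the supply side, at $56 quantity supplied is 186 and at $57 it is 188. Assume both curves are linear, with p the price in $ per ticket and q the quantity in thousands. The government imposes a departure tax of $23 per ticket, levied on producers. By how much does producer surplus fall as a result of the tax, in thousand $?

Producer surplus falls by $2265.96 thousand.

Demand slope: (190 − 196)/(48 − 46) = -3, so qd = 334 − 3p.
Supply slope: (188 − 186)/(57 − 56) = 2, so qs = 2p + 74.
Without the tax, 334 − 3p = 2p + 74 gives 5p = 260, so p* = $52 and q* = 178.
With the tax collected from producers, supply shifts: qs = 2(p − 23) + 74.
New equilibrium: consumers pay $61.2, producers receive $38.2, q = 150.4. (Wedge: pb − ps = 23.)
ΔPS is the trapezoid between Q = 150.4 and Q = 178 of height $13.8: ½ · (178 + 150.4) · 13.8 = $2265.96.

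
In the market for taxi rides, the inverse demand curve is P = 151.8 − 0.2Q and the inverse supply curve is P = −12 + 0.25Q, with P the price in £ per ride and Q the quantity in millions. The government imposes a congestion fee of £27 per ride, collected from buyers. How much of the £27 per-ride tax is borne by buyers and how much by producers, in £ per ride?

Buyers bear £12 per ride; producers bear £15 per ride.

Inverting to Q(P) form: Qd = 759 − 5P; Qs = 4P + 48.
Without the tax, 759 − 5P = 4P + 48 gives 9P = 711, so P* = £79 and Q* = 364.
With the tax collected from buyers, demand (in seller-price terms) shifts: Qd = 759 − 5(P + 27).
Solving gives Q = 304 with buyers paying £91 and producers receiving £64 (the £27 wedge).
Burden on buyers: £12; on producers: £15. (They sum to £27.)
The less price-elastic side of the market bears the larger share of a per-unit tax.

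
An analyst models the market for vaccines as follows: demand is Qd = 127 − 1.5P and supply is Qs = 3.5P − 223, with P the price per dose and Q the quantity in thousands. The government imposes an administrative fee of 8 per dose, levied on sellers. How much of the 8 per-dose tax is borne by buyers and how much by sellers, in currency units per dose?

Buyers bear 5.6 per dose; sellers bear 2.4 per dose.

Before the tax: set 127 − 1.5P = 3.5P − 223 → P* = 70, Q* = 22.
With the tax collected from sellers, supply shifts: Qs = 3.5(P − 8) − 223.
Solving gives Q = 13.6 with buyers paying 75.6 and sellers receiving 67.6 (the 8 wedge).
Burden on buyers: 5.6; on sellers: 2.4. (They sum to 8.)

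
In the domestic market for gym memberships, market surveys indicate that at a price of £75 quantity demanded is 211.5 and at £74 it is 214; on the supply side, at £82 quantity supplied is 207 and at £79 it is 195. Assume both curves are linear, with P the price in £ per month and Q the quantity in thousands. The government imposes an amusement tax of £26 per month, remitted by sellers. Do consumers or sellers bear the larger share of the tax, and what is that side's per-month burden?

Demand slope: (214 − 211.5)/(74 − 75) = -2.5, so Qd = 399 − 2.5P.
Supply slope: (195 − 207)/(79 − 82) = 4, so Qs = 4P − 121.
Without the tax, 399 − 2.5P = 4P − 121 gives 6.5P = 520, so P* = £80 and Q* = 199.
With the tax collected from sellers, supply shifts: Qs = 4(P − 26) − 121.
Solving gives Q = 159 with consumers paying £96 and sellers receiving £70 (the £26 wedge).
Per-month burden: consumers £16, sellers £10.
Consumers take the larger share because demand is less price-elastic here (demand slope 2.5 vs supply slope 4).

Consumers bear the larger share: £16 per month.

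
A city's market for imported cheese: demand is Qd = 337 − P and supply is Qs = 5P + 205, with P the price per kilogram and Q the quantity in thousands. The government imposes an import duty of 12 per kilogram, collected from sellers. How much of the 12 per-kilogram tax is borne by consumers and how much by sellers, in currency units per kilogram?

Consumers bear 10 per kilogram; sellers bear 2 per kilogram.

Without the tax, 337 − P = 5P + 205 gives 6P = 132, so P* = 22 and Q* = 315.
With the tax collected from sellers, supply shifts: Qs = 5(P − 12) + 205.
Solving gives Q = 305 with consumers paying 32 and sellers receiving 20 (the 12 wedge).
Burden on consumers: 10; on sellers: 2. (They sum to 12.)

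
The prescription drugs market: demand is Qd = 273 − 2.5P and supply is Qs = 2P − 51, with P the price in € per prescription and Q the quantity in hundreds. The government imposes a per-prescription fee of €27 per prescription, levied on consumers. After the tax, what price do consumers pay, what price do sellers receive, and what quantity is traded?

Consumers pay €84; sellers receive €57; quantity = 63.

Before the tax: set 273 − 2.5P = 2P − 51 → P* = €72, Q* = 93.
With the tax collected from consumers, demand (in seller-price terms) shifts: Qd = 273 − 2.5(P + 27).
Solving gives Q = 63 with consumers paying €84 and sellers receiving €57 (the €27 wedge).
The less price-elastic side of the market bears the larger share of a per-unit tax.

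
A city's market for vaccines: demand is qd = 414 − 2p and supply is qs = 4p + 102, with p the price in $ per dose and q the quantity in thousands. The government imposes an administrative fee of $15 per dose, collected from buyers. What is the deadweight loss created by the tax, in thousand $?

Before the tax: set 414 − 2p = 4p + 102 → p* = $52, q* = 310.
With the tax collected from buyers, demand (in seller-price terms) shifts: qd = 414 − 2(p + 15).
Solving gives q = 290 with buyers paying $62 and suppliers receiving $47 (the $15 wedge).
Quantity falls by |ΔQ| = |310 − 290| = 20.
DWL = ½ · t · |ΔQ| = ½ · 15 · 20 = $150.

Deadweight loss = $150 thousand.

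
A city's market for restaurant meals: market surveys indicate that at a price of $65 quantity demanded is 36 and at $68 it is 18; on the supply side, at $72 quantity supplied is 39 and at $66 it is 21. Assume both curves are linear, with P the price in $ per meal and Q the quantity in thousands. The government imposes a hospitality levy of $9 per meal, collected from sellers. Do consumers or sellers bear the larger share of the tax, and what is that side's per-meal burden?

Sellers bear the larger share: $6 per meal.

Demand slope: (18 − 36)/(68 − 65) = -6, so Qd = 426 − 6P.
Supply slope: (21 − 39)/(66 − 72) = 3, so Qs = 3P − 177.
Before the tax: set 426 − 6P = 3P − 177 → P* = $67, Q* = 24.
With the tax collected from sellers, supply shifts: Qs = 3(P − 9) − 177.
New equilibrium: consumers pay $70, sellers receive $61, Q = 6. (Wedge: Pb − Ps = 9.)
Per-meal burden: consumers $3, sellers $6.
Sellers take the larger share because supply is less price-elastic here (demand slope 6 vs supply slope 3).
The less price-elastic side of the market bears the larger share of a per-unit tax.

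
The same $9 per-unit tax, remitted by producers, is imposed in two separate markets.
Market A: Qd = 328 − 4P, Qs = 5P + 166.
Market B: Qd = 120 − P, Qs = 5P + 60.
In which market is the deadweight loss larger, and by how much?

Market A: pre-tax P* = $18, Q* = 256; post-tax Q = 236; deadweight loss = $90.
Market B: pre-tax P* = $10, Q* = 110; post-tax Q = 102.5; deadweight loss = $33.75.
Difference: $90 vs $33.75 → market A is larger by $56.25.

Market A, by $56.25.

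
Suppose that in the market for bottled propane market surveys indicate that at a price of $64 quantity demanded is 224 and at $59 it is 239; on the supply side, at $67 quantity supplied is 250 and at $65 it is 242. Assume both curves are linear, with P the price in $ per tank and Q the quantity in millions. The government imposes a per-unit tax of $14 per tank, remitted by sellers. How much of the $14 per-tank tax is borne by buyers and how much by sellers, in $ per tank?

Buyers bear $8 per tank; sellers bear $6 per tank.

Demand slope: (239 − 224)/(59 − 64) = -3, so Qd = 416 − 3P.
Supply slope: (242 − 250)/(65 − 67) = 4, so Qs = 4P − 18.
Before the tax: set 416 − 3P = 4P − 18 → P* = $62, Q* = 230.
With the tax collected from sellers, supply shifts: Qs = 4(P − 14) − 18.
New equilibrium: buyers pay $70, sellers receive $56, Q = 206. (Wedge: Pb − Ps = 14.)
Burden on buyers: $8; on sellers: $6. (They sum to $14.)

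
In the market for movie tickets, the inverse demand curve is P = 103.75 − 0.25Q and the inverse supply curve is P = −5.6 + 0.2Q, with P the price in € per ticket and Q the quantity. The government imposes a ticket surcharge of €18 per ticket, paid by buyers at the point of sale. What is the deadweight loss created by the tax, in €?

Deadweight loss = €360.

Rewrite in direct form: Qd = 415 − 4P and Qs = 5P + 28.
Before the tax: set 415 − 4P = 5P + 28 → P* = €43, Q* = 243.
With the tax collected from buyers, demand (in seller-price terms) shifts: Qd = 415 − 4(P + 18).
Solving gives Q = 203 with buyers paying €53 and producers receiving €35 (the €18 wedge).
Quantity falls by |ΔQ| = |243 − 203| = 40.
DWL = ½ · t · |ΔQ| = ½ · 18 · 40 = €360.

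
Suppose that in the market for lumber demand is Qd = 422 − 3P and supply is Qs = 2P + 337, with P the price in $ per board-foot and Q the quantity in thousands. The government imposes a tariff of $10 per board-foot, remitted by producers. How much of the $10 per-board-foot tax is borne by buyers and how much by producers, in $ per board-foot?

Buyers bear $4 per board-foot; producers bear $6 per board-foot.

Before the tax: set 422 − 3P = 2P + 337 → P* = $17, Q* = 371.
With the tax collected from producers, supply shifts: Qs = 2(P − 10) + 337.
Solving gives Q = 359 with buyers paying $21 and producers receiving $11 (the $10 wedge).
Burden on buyers: $4; on producers: $6. (They sum to $10.)
The less price-elastic side of the market bears the larger share of a per-unit tax.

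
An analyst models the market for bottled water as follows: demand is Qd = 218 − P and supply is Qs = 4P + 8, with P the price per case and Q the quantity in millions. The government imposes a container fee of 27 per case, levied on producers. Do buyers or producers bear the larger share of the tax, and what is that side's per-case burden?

Without the tax, 218 − P = 4P + 8 gives 5P = 210, so P* = 42 and Q* = 176.
With the tax collected from producers, supply shifts: Qs = 4(P − 27) + 8.
Solving gives Q = 154.4 with buyers paying 63.6 and producers receiving 36.6 (the 27 wedge).
Per-case burden: buyers 21.6, producers 5.4.
Buyers take the larger share because demand is less price-elastic here (demand slope 1 vs supply slope 4).

Buyers bear the larger share: 21.6 per case.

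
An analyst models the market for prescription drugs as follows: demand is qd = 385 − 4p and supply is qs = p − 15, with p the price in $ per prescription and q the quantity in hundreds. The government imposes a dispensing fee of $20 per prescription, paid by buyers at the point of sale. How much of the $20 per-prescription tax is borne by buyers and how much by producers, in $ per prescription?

Buyers bear $4 per prescription; producers bear $16 per prescription.

Without the tax, 385 − 4p = p − 15 gives 5p = 400, so p* = $80 and q* = 65.
With the tax collected from buyers, demand (in seller-price terms) shifts: qd = 385 − 4(p + 20).
New equilibrium: buyers pay $84, producers receive $64, q = 49. (Wedge: pb − ps = 20.)
Burden on buyers: $4; on producers: $16. (They sum to $20.)
The less price-elastic side of the market bears the larger share of a per-unit tax.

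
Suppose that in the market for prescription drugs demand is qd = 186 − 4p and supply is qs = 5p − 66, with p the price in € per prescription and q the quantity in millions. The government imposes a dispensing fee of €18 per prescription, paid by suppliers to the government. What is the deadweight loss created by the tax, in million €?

Without the tax, 186 − 4p = 5p − 66 gives 9p = 252, so p* = €28 and q* = 74.
With the tax collected from suppliers, supply shifts: qs = 5(p − 18) − 66.
New equilibrium: buyers pay €38, suppliers receive €20, q = 34. (Wedge: pb − ps = 18.)
Quantity falls by |ΔQ| = |74 − 34| = 40.
DWL = ½ · t · |ΔQ| = ½ · 18 · 40 = €360.

Deadweight loss = €360 million.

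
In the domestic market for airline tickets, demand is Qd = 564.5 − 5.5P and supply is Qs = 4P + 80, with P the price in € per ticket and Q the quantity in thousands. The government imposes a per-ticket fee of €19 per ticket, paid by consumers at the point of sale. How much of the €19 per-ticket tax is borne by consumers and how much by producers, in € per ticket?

Consumers bear €8 per ticket; producers bear €11 per ticket.

Without the tax, 564.5 − 5.5P = 4P + 80 gives 9.5P = 484.5, so P* = €51 and Q* = 284.
With the tax collected from consumers, demand (in seller-price terms) shifts: Qd = 564.5 − 5.5(P + 19).
New equilibrium: consumers pay €59, producers receive €40, Q = 240. (Wedge: Pb − Ps = 19.)
Burden on consumers: €8; on producers: €11. (They sum to €19.)
The less price-elastic side of the market bears the larger share of a per-unit tax.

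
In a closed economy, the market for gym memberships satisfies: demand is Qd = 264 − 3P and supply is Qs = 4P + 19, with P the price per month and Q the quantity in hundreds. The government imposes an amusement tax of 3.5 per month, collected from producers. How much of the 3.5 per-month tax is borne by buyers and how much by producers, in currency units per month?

Without the tax, 264 − 3P = 4P + 19 gives 7P = 245, so P* = 35 and Q* = 159.
With the tax collected from producers, supply shifts: Qs = 4(P − 3.5) + 19.
New equilibrium: buyers pay 37, producers receive 33.5, Q = 153. (Wedge: Pb − Ps = 3.5.)
Burden on buyers: 2; on producers: 1.5. (They sum to 3.5.)

Buyers bear 2 per month; producers bear 1.5 per month.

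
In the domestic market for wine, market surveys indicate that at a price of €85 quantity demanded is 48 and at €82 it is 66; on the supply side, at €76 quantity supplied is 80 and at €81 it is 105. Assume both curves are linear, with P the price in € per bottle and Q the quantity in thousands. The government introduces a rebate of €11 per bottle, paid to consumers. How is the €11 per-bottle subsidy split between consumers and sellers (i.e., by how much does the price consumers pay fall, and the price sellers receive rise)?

Demand slope: (66 − 48)/(82 − 85) = -6, so Qd = 558 − 6P.
Supply slope: (105 − 80)/(81 − 76) = 5, so Qs = 5P − 300.
Before the subsidy: set 558 − 6P = 5P − 300 → P* = €78, Q* = 90.
With a per-unit subsidy paid to consumers, each effectively pays P − 11, so demand becomes Qd = 558 − 6(P − 11).
New equilibrium: consumers pay €73, sellers receive €84, Q = 120. (Wedge: Pb − Ps = −11.)
Gain to consumers: €5; to sellers: €6. (They sum to €11.)

Consumers gain €5 per bottle; sellers gain €6 per bottle.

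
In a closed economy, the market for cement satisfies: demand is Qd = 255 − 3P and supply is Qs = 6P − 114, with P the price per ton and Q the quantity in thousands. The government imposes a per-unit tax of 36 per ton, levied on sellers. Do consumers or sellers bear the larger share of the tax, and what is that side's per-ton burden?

Before the tax: set 255 − 3P = 6P − 114 → P* = 41, Q* = 132.
With the tax collected from sellers, supply shifts: Qs = 6(P − 36) − 114.
New equilibrium: consumers pay 65, sellers receive 29, Q = 60. (Wedge: Pb − Ps = 36.)
Per-ton burden: consumers 24, sellers 12.
Consumers take the larger share because demand is less price-elastic here (demand slope 3 vs supply slope 6).
The less price-elastic side of the market bears the larger share of a per-unit tax.

Consumers bear the larger share: 24 per ton.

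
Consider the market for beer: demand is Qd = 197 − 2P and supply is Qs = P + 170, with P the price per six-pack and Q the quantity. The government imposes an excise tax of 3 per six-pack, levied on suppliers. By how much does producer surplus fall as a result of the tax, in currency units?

Producer surplus falls by 356.

Before the tax: set 197 − 2P = P + 170 → P* = 9, Q* = 179.
With the tax collected from suppliers, supply shifts: Qs = (P − 3) + 170.
Solving gives Q = 177 with buyers paying 10 and suppliers receiving 7 (the 3 wedge).
ΔPS is the trapezoid between Q = 177 and Q = 179 of height 2: ½ · (179 + 177) · 2 = 356.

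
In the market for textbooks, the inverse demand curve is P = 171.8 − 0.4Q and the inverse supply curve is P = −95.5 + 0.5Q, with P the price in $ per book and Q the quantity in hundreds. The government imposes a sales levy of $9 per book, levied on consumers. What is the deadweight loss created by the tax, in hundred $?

Inverting to Q(P) form: Qd = 429.5 − 2.5P; Qs = 2P + 191.
Before the tax: set 429.5 − 2.5P = 2P + 191 → P* = $53, Q* = 297.
With the tax collected from consumers, demand (in seller-price terms) shifts: Qd = 429.5 − 2.5(P + 9).
Solving gives Q = 287 with consumers paying $57 and producers receiving $48 (the $9 wedge).
Quantity falls by |ΔQ| = |297 − 287| = 10.
DWL = ½ · t · |ΔQ| = ½ · 9 · 10 = $45.

Deadweight loss = $45 hundred.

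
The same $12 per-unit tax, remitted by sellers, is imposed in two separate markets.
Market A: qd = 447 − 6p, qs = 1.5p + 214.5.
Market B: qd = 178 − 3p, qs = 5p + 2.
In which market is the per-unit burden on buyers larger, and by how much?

Market A: pre-tax p* = $31, q* = 261; post-tax q = 246.6; per-unit burden on buyers = $2.4.
Market B: pre-tax p* = $22, q* = 112; post-tax q = 89.5; per-unit burden on buyers = $7.5.
Difference: $2.4 vs $7.5 → market B is larger by $5.1.

Market B, by $5.1.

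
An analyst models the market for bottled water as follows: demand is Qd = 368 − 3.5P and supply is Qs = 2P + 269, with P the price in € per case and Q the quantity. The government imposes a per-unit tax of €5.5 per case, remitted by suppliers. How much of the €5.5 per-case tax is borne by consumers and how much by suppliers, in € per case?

Consumers bear €2 per case; suppliers bear €3.5 per case.

Without the tax, 368 − 3.5P = 2P + 269 gives 5.5P = 99, so P* = €18 and Q* = 305.
With the tax collected from suppliers, supply shifts: Qs = 2(P − 5.5) + 269.
Solving gives Q = 298 with consumers paying €20 and suppliers receiving €14.5 (the €5.5 wedge).
Burden on consumers: €2; on suppliers: €3.5. (They sum to €5.5.)
The less price-elastic side of the market bears the larger share of a per-unit tax.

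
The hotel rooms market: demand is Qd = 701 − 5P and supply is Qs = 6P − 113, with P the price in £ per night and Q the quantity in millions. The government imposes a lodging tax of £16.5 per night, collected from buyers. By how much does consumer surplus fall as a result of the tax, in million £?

Before the tax: set 701 − 5P = 6P − 113 → P* = £74, Q* = 331.
With the tax collected from buyers, demand (in seller-price terms) shifts: Qd = 701 − 5(P + 16.5).
New equilibrium: buyers pay £83, sellers receive £66.5, Q = 286. (Wedge: Pb − Ps = 16.5.)
ΔCS is the trapezoid between Q = 286 and Q = 331 of height £9: ½ · (331 + 286) · 9 = £2776.5.

Consumer surplus falls by £2776.5 million.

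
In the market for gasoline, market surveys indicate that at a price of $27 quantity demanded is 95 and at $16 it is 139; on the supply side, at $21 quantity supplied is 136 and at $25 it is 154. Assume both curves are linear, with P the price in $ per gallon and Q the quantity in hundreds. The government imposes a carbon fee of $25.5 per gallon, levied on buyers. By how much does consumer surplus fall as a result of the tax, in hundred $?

Consumer surplus falls by $1350 hundred.

Demand slope: (139 − 95)/(16 − 27) = -4, so Qd = 203 − 4P.
Supply slope: (154 − 136)/(25 − 21) = 4.5, so Qs = 4.5P + 41.5.
Before the tax: set 203 − 4P = 4.5P + 41.5 → P* = $19, Q* = 127.
With the tax collected from buyers, demand (in seller-price terms) shifts: Qd = 203 − 4(P + 25.5).
Solving gives Q = 73 with buyers paying $32.5 and sellers receiving $7 (the $25.5 wedge).
ΔCS is the trapezoid between Q = 73 and Q = 127 of height $13.5: ½ · (127 + 73) · 13.5 = $1350.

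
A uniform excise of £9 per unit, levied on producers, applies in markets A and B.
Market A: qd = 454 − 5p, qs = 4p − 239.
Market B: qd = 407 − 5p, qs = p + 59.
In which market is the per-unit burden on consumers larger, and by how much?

Market A, by £2.5.

Market A: pre-tax p* = £77, q* = 69; post-tax q = 49; per-unit burden on consumers = £4.
Market B: pre-tax p* = £58, q* = 117; post-tax q = 109.5; per-unit burden on consumers = £1.5.
Difference: £4 vs £1.5 → market A is larger by £2.5.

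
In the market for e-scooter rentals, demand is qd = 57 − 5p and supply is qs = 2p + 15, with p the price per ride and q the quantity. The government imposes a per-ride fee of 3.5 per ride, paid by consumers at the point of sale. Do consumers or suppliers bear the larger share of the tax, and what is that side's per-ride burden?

Without the tax, 57 − 5p = 2p + 15 gives 7p = 42, so p* = 6 and q* = 27.
With the tax collected from consumers, demand (in seller-price terms) shifts: qd = 57 − 5(p + 3.5).
New equilibrium: consumers pay 7, suppliers receive 3.5, q = 22. (Wedge: pb − ps = 3.5.)
Per-ride burden: consumers 1, suppliers 2.5.
Suppliers take the larger share because supply is less price-elastic here (demand slope 5 vs supply slope 2).
The less price-elastic side of the market bears the larger share of a per-unit tax.

Suppliers bear the larger share: 2.5 per ride.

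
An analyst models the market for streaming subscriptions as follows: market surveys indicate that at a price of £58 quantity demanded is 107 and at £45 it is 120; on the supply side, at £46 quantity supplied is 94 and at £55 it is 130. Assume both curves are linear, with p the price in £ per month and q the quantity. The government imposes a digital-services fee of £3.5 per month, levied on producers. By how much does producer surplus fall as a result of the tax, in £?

Producer surplus falls by £78.82.

Demand slope: (120 − 107)/(45 − 58) = -1, so qd = 165 − p.
Supply slope: (130 − 94)/(55 − 46) = 4, so qs = 4p − 90.
Without the tax, 165 − p = 4p − 90 gives 5p = 255, so p* = £51 and q* = 114.
With the tax collected from producers, supply shifts: qs = 4(p − 3.5) − 90.
Solving gives q = 111.2 with consumers paying £53.8 and producers receiving £50.3 (the £3.5 wedge).
ΔPS is the trapezoid between Q = 111.2 and Q = 114 of height £0.7: ½ · (114 + 111.2) · 0.7 = £78.82.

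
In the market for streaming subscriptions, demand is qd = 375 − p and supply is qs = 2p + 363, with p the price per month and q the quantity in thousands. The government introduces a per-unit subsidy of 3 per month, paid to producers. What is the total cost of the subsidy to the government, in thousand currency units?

Before the subsidy: set 375 − p = 2p + 363 → p* = 4, q* = 371.
With a per-unit subsidy paid to producers, each receives p + 3 per unit sold, so supply becomes qs = 2(p + 3) + 363.
New equilibrium: consumers pay 2, producers receive 5, q = 373. (Wedge: pb − ps = −3.)
Outlay = t · Q = 3 · 373 = 1119.

Government outlay = 1119 thousand.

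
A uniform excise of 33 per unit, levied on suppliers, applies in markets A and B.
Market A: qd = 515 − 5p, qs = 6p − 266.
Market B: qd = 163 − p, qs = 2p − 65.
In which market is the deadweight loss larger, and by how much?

Market A, by 1122.

Market A: pre-tax p* = 71, q* = 160; post-tax q = 70; deadweight loss = 1485.
Market B: pre-tax p* = 76, q* = 87; post-tax q = 65; deadweight loss = 363.
Difference: 1485 vs 363 → market A is larger by 1122.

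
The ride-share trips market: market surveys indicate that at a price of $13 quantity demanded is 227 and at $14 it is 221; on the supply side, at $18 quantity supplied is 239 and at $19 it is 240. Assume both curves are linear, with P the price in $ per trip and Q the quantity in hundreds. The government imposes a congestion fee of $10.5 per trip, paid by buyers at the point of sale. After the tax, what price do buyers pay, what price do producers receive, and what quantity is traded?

Demand slope: (221 − 227)/(14 − 13) = -6, so Qd = 305 − 6P.
Supply slope: (240 − 239)/(19 − 18) = 1, so Qs = P + 221.
Without the tax, 305 − 6P = P + 221 gives 7P = 84, so P* = $12 and Q* = 233.
With the tax collected from buyers, demand (in seller-price terms) shifts: Qd = 305 − 6(P + 10.5).
Solving gives Q = 224 with buyers paying $13.5 and producers receiving $3 (the $10.5 wedge).

Buyers pay $13.5; producers receive $3; quantity = 224.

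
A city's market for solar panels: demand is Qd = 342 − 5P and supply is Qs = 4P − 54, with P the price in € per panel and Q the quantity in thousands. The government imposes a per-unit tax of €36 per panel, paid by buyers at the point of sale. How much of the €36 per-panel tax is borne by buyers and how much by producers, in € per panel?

Buyers bear €16 per panel; producers bear €20 per panel.

Before the tax: set 342 − 5P = 4P − 54 → P* = €44, Q* = 122.
With the tax collected from buyers, demand (in seller-price terms) shifts: Qd = 342 − 5(P + 36).
Solving gives Q = 42 with buyers paying €60 and producers receiving €24 (the €36 wedge).
Burden on buyers: €16; on producers: €20. (They sum to €36.)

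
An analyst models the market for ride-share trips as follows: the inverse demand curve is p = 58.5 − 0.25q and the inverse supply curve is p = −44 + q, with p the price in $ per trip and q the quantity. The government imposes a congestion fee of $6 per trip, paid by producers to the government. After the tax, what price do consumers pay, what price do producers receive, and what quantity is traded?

Rewrite in direct form: qd = 234 − 4p and qs = p + 44.
Before the tax: set 234 − 4p = p + 44 → p* = $38, q* = 82.
With the tax collected from producers, supply shifts: qs = (p − 6) + 44.
New equilibrium: consumers pay $39.2, producers receive $33.2, q = 77.2. (Wedge: pb − ps = 6.)

Consumers pay $39.2; producers receive $33.2; quantity = 77.2.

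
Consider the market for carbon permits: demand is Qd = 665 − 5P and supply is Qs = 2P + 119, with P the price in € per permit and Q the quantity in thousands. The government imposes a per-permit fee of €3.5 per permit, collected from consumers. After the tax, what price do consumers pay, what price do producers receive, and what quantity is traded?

Without the tax, 665 − 5P = 2P + 119 gives 7P = 546, so P* = €78 and Q* = 275.
With the tax collected from consumers, demand (in seller-price terms) shifts: Qd = 665 − 5(P + 3.5).
New equilibrium: consumers pay €79, producers receive €75.5, Q = 270. (Wedge: Pb − Ps = 3.5.)
The less price-elastic side of the market bears the larger share of a per-unit tax.

Consumers pay €79; producers receive €75.5; quantity = 270.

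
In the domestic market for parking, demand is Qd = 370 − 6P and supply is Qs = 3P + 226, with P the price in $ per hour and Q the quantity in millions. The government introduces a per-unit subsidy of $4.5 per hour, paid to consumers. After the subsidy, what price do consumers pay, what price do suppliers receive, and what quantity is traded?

Before the subsidy: set 370 − 6P = 3P + 226 → P* = $16, Q* = 274.
With a per-unit subsidy paid to consumers, each effectively pays P − 4.5, so demand becomes Qd = 370 − 6(P − 4.5).
New equilibrium: consumers pay $14.5, suppliers receive $19, Q = 283. (Wedge: Pb − Ps = −4.5.)

Consumers pay $14.5; suppliers receive $19; quantity = 283.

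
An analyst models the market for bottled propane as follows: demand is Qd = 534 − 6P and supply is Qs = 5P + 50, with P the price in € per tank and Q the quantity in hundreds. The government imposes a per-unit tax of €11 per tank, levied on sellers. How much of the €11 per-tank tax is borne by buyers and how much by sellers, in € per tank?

Before the tax: set 534 − 6P = 5P + 50 → P* = €44, Q* = 270.
With the tax collected from sellers, supply shifts: Qs = 5(P − 11) + 50.
New equilibrium: buyers pay €49, sellers receive €38, Q = 240. (Wedge: Pb − Ps = 11.)
Burden on buyers: €5; on sellers: €6. (They sum to €11.)
The less price-elastic side of the market bears the larger share of a per-unit tax.

Buyers bear €5 per tank; sellers bear €6 per tank.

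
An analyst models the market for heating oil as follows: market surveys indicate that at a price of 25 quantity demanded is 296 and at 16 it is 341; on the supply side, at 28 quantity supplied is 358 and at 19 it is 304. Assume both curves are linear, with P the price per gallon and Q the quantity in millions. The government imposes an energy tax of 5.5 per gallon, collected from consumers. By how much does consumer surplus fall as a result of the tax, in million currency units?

Demand slope: (341 − 296)/(16 − 25) = -5, so Qd = 421 − 5P.
Supply slope: (304 − 358)/(19 − 28) = 6, so Qs = 6P + 190.
Before the tax: set 421 − 5P = 6P + 190 → P* = 21, Q* = 316.
With the tax collected from consumers, demand (in seller-price terms) shifts: Qd = 421 − 5(P + 5.5).
New equilibrium: consumers pay 24, sellers receive 18.5, Q = 301. (Wedge: Pb − Ps = 5.5.)
ΔCS is the trapezoid between Q = 301 and Q = 316 of height 3: ½ · (316 + 301) · 3 = 925.5.

Consumer surplus falls by 925.5 million.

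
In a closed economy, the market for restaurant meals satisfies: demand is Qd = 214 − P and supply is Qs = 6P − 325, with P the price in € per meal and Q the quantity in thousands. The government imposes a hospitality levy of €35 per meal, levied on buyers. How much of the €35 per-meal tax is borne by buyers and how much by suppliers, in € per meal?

Buyers bear €30 per meal; suppliers bear €5 per meal.

Before the tax: set 214 − P = 6P − 325 → P* = €77, Q* = 137.
With the tax collected from buyers, demand (in seller-price terms) shifts: Qd = 214 − (P + 35).
New equilibrium: buyers pay €107, suppliers receive €72, Q = 107. (Wedge: Pb − Ps = 35.)
Burden on buyers: €30; on suppliers: €5. (They sum to €35.)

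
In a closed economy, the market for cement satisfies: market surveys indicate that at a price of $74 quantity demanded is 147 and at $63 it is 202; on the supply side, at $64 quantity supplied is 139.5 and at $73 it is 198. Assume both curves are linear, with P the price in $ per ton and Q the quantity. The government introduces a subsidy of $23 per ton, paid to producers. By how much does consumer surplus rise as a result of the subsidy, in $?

Consumer surplus rises by $2658.5.

Demand slope: (202 − 147)/(63 − 74) = -5, so Qd = 517 − 5P.
Supply slope: (198 − 139.5)/(73 − 64) = 6.5, so Qs = 6.5P − 276.5.
Before the subsidy: set 517 − 5P = 6.5P − 276.5 → P* = $69, Q* = 172.
With a per-unit subsidy paid to producers, each receives P + 23 per unit sold, so supply becomes Qs = 6.5(P + 23) − 276.5.
Solving gives Q = 237 with consumers paying $56 and producers receiving $79 (the $23 wedge).
ΔCS is the trapezoid between Q = 237 and Q = 172 of height $13: ½ · (172 + 237) · 13 = $2658.5.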